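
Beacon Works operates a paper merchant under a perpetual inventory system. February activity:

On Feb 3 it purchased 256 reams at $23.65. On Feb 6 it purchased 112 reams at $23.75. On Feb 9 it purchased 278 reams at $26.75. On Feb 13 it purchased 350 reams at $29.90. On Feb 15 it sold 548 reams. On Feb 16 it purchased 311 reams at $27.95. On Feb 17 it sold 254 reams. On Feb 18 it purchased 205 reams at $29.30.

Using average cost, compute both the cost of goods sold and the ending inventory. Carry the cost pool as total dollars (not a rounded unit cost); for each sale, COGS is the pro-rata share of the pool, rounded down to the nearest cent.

After Feb 3: 256 on hand, pool $6,054.40 (≈ $23.6500 each)
After Feb 6: 368 on hand, pool $8,714.40 (≈ $23.6804 each)
After Feb 9: 646 on hand, pool $16,150.90 (≈ $25.0014 each)
After Feb 13: 996 on hand, pool $26,615.90 (≈ $26.7228 each)
Feb 15, sell 548: 548/996 × $26,615.90 → $14,644.08
After Feb 16: 759 on hand, pool $20,664.27 (≈ $27.2257 each)
Feb 17, sell 254: 254/759 × $20,664.27 → $6,915.31
After Feb 18: 710 on hand, pool $19,755.46 (≈ $27.8246 each)
Total COGS = $14,644.08 + $6,915.31 = $21,559.39
Ending inventory (cost pool remaining) = $19,755.46

COGS = $21,559.39; ending inventory = $19,755.46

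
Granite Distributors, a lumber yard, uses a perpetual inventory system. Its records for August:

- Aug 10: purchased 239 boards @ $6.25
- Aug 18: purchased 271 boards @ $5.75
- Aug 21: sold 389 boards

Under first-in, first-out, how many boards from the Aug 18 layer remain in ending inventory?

121

Aug 21, 389 sold [FIFO — oldest first]: 239 @ $6.25 + 150 @ $5.75 = $2,356.25
Ending inventory: 121 @ $5.75 = $695.75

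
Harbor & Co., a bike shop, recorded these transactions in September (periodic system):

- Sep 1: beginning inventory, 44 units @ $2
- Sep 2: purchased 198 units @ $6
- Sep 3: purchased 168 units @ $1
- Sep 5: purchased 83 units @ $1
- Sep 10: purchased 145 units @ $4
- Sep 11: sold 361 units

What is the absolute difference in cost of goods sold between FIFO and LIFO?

FIFO COGS: 44 @ $2 + 198 @ $6 + 119 @ $1 = $1,395
LIFO COGS: 145 @ $4 + 83 @ $1 + 133 @ $1 = $796
Difference = |$1,395 − $796| = $599

$599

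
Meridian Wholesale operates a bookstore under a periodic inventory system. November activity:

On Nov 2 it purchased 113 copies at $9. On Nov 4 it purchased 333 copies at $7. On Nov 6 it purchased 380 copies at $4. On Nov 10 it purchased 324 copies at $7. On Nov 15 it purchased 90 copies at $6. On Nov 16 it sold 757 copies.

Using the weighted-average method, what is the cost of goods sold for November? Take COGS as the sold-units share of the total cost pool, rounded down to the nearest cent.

COGS = $4,686.07

Nov 16, sell 757: 757/1240 × $7,676.00 → $4,686.07
Ending inventory (cost pool remaining) = $2,989.93
Check: goods available $7,676.00 = COGS $4,686.07 + ending $2,989.93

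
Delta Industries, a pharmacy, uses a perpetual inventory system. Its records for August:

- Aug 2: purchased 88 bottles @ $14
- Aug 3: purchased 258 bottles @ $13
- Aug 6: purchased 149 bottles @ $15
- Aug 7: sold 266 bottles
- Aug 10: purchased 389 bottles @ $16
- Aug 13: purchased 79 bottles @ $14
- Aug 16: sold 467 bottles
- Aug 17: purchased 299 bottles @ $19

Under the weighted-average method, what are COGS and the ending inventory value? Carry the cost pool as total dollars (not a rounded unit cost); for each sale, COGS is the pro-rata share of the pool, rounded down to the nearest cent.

COGS = $10,690.90; ending inventory = $9,141.10

After Aug 2: 88 on hand, pool $1,232.00 (≈ $14.0000 each)
After Aug 3: 346 on hand, pool $4,586.00 (≈ $13.2543 each)
After Aug 6: 495 on hand, pool $6,821.00 (≈ $13.7798 each)
Aug 7, sell 266: 266/495 × $6,821.00 → $3,665.42
After Aug 10: 618 on hand, pool $9,379.58 (≈ $15.1773 each)
After Aug 13: 697 on hand, pool $10,485.58 (≈ $15.0439 each)
Aug 16, sell 467: 467/697 × $10,485.58 → $7,025.48
After Aug 17: 529 on hand, pool $9,141.10 (≈ $17.2800 each)
Total COGS = $3,665.42 + $7,025.48 = $10,690.90
Ending inventory (cost pool remaining) = $9,141.10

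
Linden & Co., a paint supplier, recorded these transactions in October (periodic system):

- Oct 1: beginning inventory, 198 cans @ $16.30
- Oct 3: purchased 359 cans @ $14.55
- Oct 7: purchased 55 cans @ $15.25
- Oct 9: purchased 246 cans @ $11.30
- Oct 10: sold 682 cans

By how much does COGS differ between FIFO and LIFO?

FIFO COGS: 198 @ $16.30 + 359 @ $14.55 + 55 @ $15.25 + 70 @ $11.30 = $10,080.60
LIFO COGS: 246 @ $11.30 + 55 @ $15.25 + 359 @ $14.55 + 22 @ $16.30 = $9,200.60
Difference = |$10,080.60 − $9,200.60| = $880.00

$880.00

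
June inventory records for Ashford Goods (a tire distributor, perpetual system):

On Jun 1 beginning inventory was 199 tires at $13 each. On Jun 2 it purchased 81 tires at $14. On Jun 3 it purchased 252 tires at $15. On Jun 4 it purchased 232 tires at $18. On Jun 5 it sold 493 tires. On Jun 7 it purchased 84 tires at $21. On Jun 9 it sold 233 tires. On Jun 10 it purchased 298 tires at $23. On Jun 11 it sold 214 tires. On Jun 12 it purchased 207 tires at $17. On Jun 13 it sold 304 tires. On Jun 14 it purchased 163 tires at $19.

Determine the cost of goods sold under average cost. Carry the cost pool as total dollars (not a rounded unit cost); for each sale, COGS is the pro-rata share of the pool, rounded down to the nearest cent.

COGS = $21,735.28

After Jun 1: 199 on hand, pool $2,587.00 (≈ $13.0000 each)
After Jun 2: 280 on hand, pool $3,721.00 (≈ $13.2893 each)
After Jun 3: 532 on hand, pool $7,501.00 (≈ $14.0996 each)
After Jun 4: 764 on hand, pool $11,677.00 (≈ $15.2840 each)
Jun 5, sell 493: 493/764 × $11,677.00 → $7,535.02
After Jun 7: 355 on hand, pool $5,905.98 (≈ $16.6366 each)
Jun 9, sell 233: 233/355 × $5,905.98 → $3,876.31
After Jun 10: 420 on hand, pool $8,883.67 (≈ $21.1516 each)
Jun 11, sell 214: 214/420 × $8,883.67 → $4,526.44
After Jun 12: 413 on hand, pool $7,876.23 (≈ $19.0708 each)
Jun 13, sell 304: 304/413 × $7,876.23 → $5,797.51
After Jun 14: 272 on hand, pool $5,175.72 (≈ $19.0284 each)
Total COGS = $7,535.02 + $3,876.31 + $4,526.44 + $5,797.51 = $21,735.28
Ending inventory (cost pool remaining) = $5,175.72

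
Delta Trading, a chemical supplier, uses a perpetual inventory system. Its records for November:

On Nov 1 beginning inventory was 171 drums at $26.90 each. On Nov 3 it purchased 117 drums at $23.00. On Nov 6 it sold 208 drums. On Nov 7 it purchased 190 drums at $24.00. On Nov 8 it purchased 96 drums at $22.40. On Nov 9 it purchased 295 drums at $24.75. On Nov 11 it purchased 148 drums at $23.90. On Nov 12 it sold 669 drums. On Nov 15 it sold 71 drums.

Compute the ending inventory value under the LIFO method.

Ending inventory = $1,856.10

Nov 6, 208 sold [LIFO — newest first]: 117 @ $23.00 + 91 @ $26.90 = $5,138.90
Nov 12, 669 sold [LIFO — newest first]: 148 @ $23.90 + 295 @ $24.75 + 96 @ $22.40 + 130 @ $24.00 = $16,108.85
Nov 15, 71 sold [LIFO — newest first]: 60 @ $24.00 + 11 @ $26.90 = $1,735.90
Total COGS = $5,138.90 + $16,108.85 + $1,735.90 = $22,983.65
Ending inventory: 69 @ $26.90 = $1,856.10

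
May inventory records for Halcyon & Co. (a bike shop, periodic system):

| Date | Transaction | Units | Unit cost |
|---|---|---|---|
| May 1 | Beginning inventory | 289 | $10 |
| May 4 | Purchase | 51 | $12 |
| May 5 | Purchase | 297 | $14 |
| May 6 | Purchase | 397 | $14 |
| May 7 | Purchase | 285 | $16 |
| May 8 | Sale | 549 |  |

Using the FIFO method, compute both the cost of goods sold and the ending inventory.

May 8, 549 sold [FIFO — oldest first]: 289 @ $10 + 51 @ $12 + 209 @ $14 = $6,428
Ending inventory: 88 @ $14 + 397 @ $14 + 285 @ $16 = $11,350

COGS = $6,428; ending inventory = $11,350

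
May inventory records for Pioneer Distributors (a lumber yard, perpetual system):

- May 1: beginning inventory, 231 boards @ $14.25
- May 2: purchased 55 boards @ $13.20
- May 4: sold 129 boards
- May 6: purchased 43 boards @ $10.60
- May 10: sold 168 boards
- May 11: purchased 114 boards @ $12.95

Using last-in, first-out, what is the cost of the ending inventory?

Ending inventory = $1,932.30

May 4, 129 sold [LIFO — newest first]: 55 @ $13.20 + 74 @ $14.25 = $1,780.50
May 10, 168 sold [LIFO — newest first]: 43 @ $10.60 + 125 @ $14.25 = $2,237.05
Total COGS = $1,780.50 + $2,237.05 = $4,017.55
Ending inventory: 32 @ $14.25 + 114 @ $12.95 = $1,932.30
Check: goods available $5,949.85 = COGS $4,017.55 + ending $1,932.30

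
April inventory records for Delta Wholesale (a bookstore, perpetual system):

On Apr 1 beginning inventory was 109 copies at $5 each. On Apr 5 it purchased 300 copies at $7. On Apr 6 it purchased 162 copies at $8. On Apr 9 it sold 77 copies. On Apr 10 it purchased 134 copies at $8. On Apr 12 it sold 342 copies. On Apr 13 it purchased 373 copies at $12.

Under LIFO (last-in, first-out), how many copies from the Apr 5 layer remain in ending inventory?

Apr 9, 77 sold [LIFO — newest first]: 77 @ $8 = $616
Apr 12, 342 sold [LIFO — newest first]: 134 @ $8 + 85 @ $8 + 123 @ $7 = $2,613
Total COGS = $616 + $2,613 = $3,229
Ending inventory: 109 @ $5 + 177 @ $7 + 373 @ $12 = $6,260

177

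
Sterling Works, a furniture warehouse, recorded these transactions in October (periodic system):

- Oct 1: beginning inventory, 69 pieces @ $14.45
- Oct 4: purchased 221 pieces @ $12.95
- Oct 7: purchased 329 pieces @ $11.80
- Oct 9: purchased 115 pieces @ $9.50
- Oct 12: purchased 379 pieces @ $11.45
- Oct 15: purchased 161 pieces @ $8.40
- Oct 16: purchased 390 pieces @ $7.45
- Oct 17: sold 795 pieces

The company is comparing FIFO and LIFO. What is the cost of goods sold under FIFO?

FIFO COGS: 69 @ $14.45 + 221 @ $12.95 + 329 @ $11.80 + 115 @ $9.50 + 61 @ $11.45 = $9,532.15
LIFO COGS: 390 @ $7.45 + 161 @ $8.40 + 244 @ $11.45 = $7,051.70

COGS = $9,532.15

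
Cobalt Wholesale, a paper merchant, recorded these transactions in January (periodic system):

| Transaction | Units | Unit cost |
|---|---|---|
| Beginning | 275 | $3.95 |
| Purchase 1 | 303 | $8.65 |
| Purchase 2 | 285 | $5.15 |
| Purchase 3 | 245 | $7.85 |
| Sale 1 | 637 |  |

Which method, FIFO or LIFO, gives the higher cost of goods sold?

LIFO

FIFO COGS: 275 @ $3.95 + 303 @ $8.65 + 59 @ $5.15 = $4,011.05
LIFO COGS: 245 @ $7.85 + 285 @ $5.15 + 107 @ $8.65 = $4,316.55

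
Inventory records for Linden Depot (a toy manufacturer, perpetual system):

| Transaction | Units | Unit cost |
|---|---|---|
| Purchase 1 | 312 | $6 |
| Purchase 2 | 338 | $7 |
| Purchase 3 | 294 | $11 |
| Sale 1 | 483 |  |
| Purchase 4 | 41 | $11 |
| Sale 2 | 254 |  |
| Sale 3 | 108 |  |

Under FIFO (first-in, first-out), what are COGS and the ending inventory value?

Sale 1 (483) [FIFO — oldest first]: 312 @ $6 + 171 @ $7 = $3,069
Sale 2 (254) [FIFO — oldest first]: 167 @ $7 + 87 @ $11 = $2,126
Sale 3 (108) [FIFO — oldest first]: 108 @ $11 = $1,188
Total COGS = $3,069 + $2,126 + $1,188 = $6,383
Ending inventory: 99 @ $11 + 41 @ $11 = $1,540

COGS = $6,383; ending inventory = $1,540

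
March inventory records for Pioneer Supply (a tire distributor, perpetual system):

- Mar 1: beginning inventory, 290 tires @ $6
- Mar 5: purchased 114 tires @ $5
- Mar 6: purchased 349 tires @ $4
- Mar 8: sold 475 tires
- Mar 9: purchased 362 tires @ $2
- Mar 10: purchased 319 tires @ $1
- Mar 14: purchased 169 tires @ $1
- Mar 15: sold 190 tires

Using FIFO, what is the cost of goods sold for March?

COGS = $3,354

Mar 8, 475 sold [FIFO — oldest first]: 290 @ $6 + 114 @ $5 + 71 @ $4 = $2,594
Mar 15, 190 sold [FIFO — oldest first]: 190 @ $4 = $760
Total COGS = $2,594 + $760 = $3,354
Ending inventory: 88 @ $4 + 362 @ $2 + 319 @ $1 + 169 @ $1 = $1,564
Check: goods available $4,918 = COGS $3,354 + ending $1,564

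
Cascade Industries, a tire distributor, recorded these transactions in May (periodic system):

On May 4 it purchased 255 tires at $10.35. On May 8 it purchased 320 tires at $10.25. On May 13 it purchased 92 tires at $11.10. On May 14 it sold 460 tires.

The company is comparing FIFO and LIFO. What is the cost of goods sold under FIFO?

FIFO COGS: 255 @ $10.35 + 205 @ $10.25 = $4,740.50
LIFO COGS: 92 @ $11.10 + 320 @ $10.25 + 48 @ $10.35 = $4,798.00

COGS = $4,740.50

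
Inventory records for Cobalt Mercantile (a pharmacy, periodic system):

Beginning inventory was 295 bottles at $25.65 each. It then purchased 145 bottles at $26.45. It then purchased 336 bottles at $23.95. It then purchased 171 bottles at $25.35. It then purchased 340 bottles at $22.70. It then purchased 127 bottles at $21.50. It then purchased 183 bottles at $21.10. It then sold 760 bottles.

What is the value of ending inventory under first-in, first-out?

Sale 1 (760) [FIFO — oldest first]: 295 @ $25.65 + 145 @ $26.45 + 320 @ $23.95 = $19,066.00
Ending inventory: 16 @ $23.95 + 171 @ $25.35 + 340 @ $22.70 + 127 @ $21.50 + 183 @ $21.10 = $19,027.85

Ending inventory = $19,027.85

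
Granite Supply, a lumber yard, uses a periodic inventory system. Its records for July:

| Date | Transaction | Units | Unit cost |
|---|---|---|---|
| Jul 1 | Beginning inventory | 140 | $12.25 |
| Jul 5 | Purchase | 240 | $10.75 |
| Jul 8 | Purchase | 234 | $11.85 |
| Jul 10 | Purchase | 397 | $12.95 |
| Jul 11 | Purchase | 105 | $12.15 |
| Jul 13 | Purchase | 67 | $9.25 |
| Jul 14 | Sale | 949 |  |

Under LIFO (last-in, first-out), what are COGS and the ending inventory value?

Jul 14, 949 sold [LIFO — newest first]: 67 @ $9.25 + 105 @ $12.15 + 397 @ $12.95 + 234 @ $11.85 + 146 @ $10.75 = $11,379.05
Ending inventory: 140 @ $12.25 + 94 @ $10.75 = $2,725.50

COGS = $11,379.05; ending inventory = $2,725.50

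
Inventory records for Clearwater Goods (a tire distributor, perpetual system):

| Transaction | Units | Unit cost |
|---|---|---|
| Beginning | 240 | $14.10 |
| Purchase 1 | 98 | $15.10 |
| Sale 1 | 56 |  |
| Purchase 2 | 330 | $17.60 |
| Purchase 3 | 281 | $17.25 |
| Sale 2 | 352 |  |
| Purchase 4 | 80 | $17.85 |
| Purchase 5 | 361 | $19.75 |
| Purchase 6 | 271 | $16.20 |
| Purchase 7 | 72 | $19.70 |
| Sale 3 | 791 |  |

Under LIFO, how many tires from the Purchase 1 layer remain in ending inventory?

42

Sale 1 (56) [LIFO — newest first]: 56 @ $15.10 = $845.60
Sale 2 (352) [LIFO — newest first]: 281 @ $17.25 + 71 @ $17.60 = $6,096.85
Sale 3 (791) [LIFO — newest first]: 72 @ $19.70 + 271 @ $16.20 + 361 @ $19.75 + 80 @ $17.85 + 7 @ $17.60 = $14,489.55
Total COGS = $845.60 + $6,096.85 + $14,489.55 = $21,432.00
Ending inventory: 240 @ $14.10 + 42 @ $15.10 + 252 @ $17.60 = $8,453.40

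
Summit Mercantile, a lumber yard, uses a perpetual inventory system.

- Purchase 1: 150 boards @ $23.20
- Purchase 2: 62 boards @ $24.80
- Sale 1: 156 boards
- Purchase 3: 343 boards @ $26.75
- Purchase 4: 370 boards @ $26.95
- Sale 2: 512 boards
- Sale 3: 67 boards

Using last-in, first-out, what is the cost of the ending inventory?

Ending inventory = $4,883.70

Sale 1 (156) [LIFO — newest first]: 62 @ $24.80 + 94 @ $23.20 = $3,718.40
Sale 2 (512) [LIFO — newest first]: 370 @ $26.95 + 142 @ $26.75 = $13,770.00
Sale 3 (67) [LIFO — newest first]: 67 @ $26.75 = $1,792.25
Total COGS = $3,718.40 + $13,770.00 + $1,792.25 = $19,280.65
Ending inventory: 56 @ $23.20 + 134 @ $26.75 = $4,883.70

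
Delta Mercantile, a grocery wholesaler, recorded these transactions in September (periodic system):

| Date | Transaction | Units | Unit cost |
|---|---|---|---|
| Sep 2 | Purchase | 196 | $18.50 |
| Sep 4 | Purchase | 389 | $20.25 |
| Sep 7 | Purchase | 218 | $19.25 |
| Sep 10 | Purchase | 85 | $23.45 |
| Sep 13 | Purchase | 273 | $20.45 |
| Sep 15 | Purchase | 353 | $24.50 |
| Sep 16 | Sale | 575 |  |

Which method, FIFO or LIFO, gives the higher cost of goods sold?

FIFO COGS: 196 @ $18.50 + 379 @ $20.25 = $11,300.75
LIFO COGS: 353 @ $24.50 + 222 @ $20.45 = $13,188.40

LIFO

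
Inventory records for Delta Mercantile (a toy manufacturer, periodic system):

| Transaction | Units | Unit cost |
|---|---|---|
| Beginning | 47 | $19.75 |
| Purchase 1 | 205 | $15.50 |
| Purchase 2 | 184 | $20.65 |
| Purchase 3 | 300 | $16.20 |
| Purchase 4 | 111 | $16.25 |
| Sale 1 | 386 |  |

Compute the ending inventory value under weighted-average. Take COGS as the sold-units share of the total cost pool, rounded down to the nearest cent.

Ending inventory = $7,929.59

Sale 1, sell 386: 386/847 × $14,569.10 → $6,639.51
Ending inventory (cost pool remaining) = $7,929.59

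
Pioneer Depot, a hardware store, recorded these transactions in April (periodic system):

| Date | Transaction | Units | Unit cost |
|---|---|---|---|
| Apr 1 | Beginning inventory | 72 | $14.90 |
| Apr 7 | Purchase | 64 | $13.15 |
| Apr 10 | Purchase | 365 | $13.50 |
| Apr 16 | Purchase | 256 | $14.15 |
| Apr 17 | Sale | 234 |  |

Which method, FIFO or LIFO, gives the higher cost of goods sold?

FIFO COGS: 72 @ $14.90 + 64 @ $13.15 + 98 @ $13.50 = $3,237.40
LIFO COGS: 234 @ $14.15 = $3,311.10

LIFO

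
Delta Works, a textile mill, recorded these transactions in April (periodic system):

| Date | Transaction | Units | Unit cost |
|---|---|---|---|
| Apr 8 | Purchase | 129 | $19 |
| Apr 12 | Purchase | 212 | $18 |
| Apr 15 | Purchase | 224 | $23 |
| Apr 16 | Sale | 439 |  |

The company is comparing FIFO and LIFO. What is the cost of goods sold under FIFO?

COGS = $8,521

FIFO COGS: 129 @ $19 + 212 @ $18 + 98 @ $23 = $8,521
LIFO COGS: 224 @ $23 + 212 @ $18 + 3 @ $19 = $9,025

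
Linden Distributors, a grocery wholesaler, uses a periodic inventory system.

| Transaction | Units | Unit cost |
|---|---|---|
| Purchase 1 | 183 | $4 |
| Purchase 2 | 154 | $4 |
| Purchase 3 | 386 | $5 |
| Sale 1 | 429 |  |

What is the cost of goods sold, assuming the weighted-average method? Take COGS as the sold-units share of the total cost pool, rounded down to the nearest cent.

COGS = $1,945.03

Sale 1, sell 429: 429/723 × $3,278.00 → $1,945.03
Ending inventory (cost pool remaining) = $1,332.97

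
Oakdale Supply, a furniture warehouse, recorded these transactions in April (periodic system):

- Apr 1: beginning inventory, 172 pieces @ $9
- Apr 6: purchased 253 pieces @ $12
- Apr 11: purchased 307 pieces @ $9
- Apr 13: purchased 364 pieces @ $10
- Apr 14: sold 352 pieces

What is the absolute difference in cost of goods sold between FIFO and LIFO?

$188

FIFO COGS: 172 @ $9 + 180 @ $12 = $3,708
LIFO COGS: 352 @ $10 = $3,520
Difference = |$3,708 − $3,520| = $188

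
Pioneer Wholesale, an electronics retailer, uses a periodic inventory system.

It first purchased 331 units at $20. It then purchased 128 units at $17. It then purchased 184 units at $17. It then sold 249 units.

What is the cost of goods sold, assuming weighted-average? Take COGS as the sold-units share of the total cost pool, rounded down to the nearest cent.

COGS = $4,617.53

Sale 1, sell 249: 249/643 × $11,924.00 → $4,617.53
Ending inventory (cost pool remaining) = $7,306.47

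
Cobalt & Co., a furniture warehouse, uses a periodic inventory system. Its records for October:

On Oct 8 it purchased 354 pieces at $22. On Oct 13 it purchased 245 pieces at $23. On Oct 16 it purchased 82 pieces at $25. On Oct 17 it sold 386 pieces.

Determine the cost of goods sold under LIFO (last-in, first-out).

Oct 17, 386 sold [LIFO — newest first]: 82 @ $25 + 245 @ $23 + 59 @ $22 = $8,983
Ending inventory: 295 @ $22 = $6,490

COGS = $8,983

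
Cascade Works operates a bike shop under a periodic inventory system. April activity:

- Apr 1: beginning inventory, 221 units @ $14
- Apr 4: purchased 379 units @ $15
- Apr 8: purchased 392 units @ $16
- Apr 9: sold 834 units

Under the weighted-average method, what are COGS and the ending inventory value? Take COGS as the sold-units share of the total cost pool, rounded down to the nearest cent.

COGS = $12,653.76; ending inventory = $2,397.24

Apr 9, sell 834: 834/992 × $15,051.00 → $12,653.76
Ending inventory (cost pool remaining) = $2,397.24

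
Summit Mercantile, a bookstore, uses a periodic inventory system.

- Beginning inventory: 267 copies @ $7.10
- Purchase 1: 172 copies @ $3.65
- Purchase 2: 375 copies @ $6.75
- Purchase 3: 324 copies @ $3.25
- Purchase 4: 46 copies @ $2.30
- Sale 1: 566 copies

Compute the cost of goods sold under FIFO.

Sale 1 (566) [FIFO — oldest first]: 267 @ $7.10 + 172 @ $3.65 + 127 @ $6.75 = $3,380.75
Ending inventory: 248 @ $6.75 + 324 @ $3.25 + 46 @ $2.30 = $2,832.80

COGS = $3,380.75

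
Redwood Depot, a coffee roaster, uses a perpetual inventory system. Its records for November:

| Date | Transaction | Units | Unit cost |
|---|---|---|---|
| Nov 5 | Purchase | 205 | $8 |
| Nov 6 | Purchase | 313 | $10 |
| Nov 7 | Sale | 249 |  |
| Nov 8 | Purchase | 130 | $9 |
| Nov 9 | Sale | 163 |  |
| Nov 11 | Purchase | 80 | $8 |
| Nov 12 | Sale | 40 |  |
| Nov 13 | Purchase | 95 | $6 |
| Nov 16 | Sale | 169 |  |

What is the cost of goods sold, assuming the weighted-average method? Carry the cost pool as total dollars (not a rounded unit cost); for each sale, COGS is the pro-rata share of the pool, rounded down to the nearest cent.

After Nov 5: 205 on hand, pool $1,640.00 (≈ $8.0000 each)
After Nov 6: 518 on hand, pool $4,770.00 (≈ $9.2085 each)
Nov 7, sell 249: 249/518 × $4,770.00 → $2,292.91
After Nov 8: 399 on hand, pool $3,647.09 (≈ $9.1406 each)
Nov 9, sell 163: 163/399 × $3,647.09 → $1,489.91
After Nov 11: 316 on hand, pool $2,797.18 (≈ $8.8518 each)
Nov 12, sell 40: 40/316 × $2,797.18 → $354.07
After Nov 13: 371 on hand, pool $3,013.11 (≈ $8.1216 each)
Nov 16, sell 169: 169/371 × $3,013.11 → $1,372.54
Total COGS = $2,292.91 + $1,489.91 + $354.07 + $1,372.54 = $5,509.43
Ending inventory (cost pool remaining) = $1,640.57
Check: goods available $7,150.00 = COGS $5,509.43 + ending $1,640.57

COGS = $5,509.43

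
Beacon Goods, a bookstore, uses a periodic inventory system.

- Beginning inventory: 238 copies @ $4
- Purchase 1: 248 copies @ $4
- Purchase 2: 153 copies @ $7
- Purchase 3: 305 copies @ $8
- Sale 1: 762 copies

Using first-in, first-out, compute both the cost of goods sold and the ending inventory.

COGS = $3,999; ending inventory = $1,456

Sale 1 (762) [FIFO — oldest first]: 238 @ $4 + 248 @ $4 + 153 @ $7 + 123 @ $8 = $3,999
Ending inventory: 182 @ $8 = $1,456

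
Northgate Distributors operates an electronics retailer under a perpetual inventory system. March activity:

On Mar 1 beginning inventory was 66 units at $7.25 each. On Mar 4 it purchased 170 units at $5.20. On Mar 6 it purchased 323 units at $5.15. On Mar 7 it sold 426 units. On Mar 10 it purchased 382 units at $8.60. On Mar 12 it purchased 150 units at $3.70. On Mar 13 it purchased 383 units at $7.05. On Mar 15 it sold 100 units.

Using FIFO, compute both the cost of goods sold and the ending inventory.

Mar 7, 426 sold [FIFO — oldest first]: 66 @ $7.25 + 170 @ $5.20 + 190 @ $5.15 = $2,341.00
Mar 15, 100 sold [FIFO — oldest first]: 100 @ $5.15 = $515.00
Total COGS = $2,341.00 + $515.00 = $2,856.00
Ending inventory: 33 @ $5.15 + 382 @ $8.60 + 150 @ $3.70 + 383 @ $7.05 = $6,710.30
Check: goods available $9,566.30 = COGS $2,856.00 + ending $6,710.30

COGS = $2,856.00; ending inventory = $6,710.30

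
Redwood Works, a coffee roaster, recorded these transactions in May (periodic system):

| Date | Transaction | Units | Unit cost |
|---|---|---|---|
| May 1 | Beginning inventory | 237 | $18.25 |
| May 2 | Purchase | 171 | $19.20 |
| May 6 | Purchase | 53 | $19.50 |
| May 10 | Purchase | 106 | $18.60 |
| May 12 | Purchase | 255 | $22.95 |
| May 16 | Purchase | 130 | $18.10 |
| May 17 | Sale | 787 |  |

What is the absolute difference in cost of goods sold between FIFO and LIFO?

FIFO COGS: 237 @ $18.25 + 171 @ $19.20 + 53 @ $19.50 + 106 @ $18.60 + 220 @ $22.95 = $15,662.55
LIFO COGS: 130 @ $18.10 + 255 @ $22.95 + 106 @ $18.60 + 53 @ $19.50 + 171 @ $19.20 + 72 @ $18.25 = $15,807.55
Difference = |$15,662.55 − $15,807.55| = $145.00

$145.00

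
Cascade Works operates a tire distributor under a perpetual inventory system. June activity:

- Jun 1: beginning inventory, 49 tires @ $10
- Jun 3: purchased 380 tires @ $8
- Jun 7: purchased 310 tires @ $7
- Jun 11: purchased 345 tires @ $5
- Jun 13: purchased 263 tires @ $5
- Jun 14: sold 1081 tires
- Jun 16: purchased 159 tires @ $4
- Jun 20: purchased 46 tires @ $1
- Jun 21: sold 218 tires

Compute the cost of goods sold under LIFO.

COGS = $7,300

Jun 14, 1081 sold [LIFO — newest first]: 263 @ $5 + 345 @ $5 + 310 @ $7 + 163 @ $8 = $6,514
Jun 21, 218 sold [LIFO — newest first]: 46 @ $1 + 159 @ $4 + 13 @ $8 = $786
Total COGS = $6,514 + $786 = $7,300
Ending inventory: 49 @ $10 + 204 @ $8 = $2,122
Check: goods available $9,422 = COGS $7,300 + ending $2,122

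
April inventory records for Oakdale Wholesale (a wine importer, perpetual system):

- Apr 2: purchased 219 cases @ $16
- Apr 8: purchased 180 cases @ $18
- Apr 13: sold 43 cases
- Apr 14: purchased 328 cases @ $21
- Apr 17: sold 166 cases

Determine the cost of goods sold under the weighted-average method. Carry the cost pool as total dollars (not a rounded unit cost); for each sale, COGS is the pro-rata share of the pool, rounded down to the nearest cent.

COGS = $3,858.75

After Apr 2: 219 on hand, pool $3,504.00 (≈ $16.0000 each)
After Apr 8: 399 on hand, pool $6,744.00 (≈ $16.9023 each)
Apr 13, sell 43: 43/399 × $6,744.00 → $726.79
After Apr 14: 684 on hand, pool $12,905.21 (≈ $18.8673 each)
Apr 17, sell 166: 166/684 × $12,905.21 → $3,131.96
Total COGS = $726.79 + $3,131.96 = $3,858.75
Ending inventory (cost pool remaining) = $9,773.25
Check: goods available $13,632.00 = COGS $3,858.75 + ending $9,773.25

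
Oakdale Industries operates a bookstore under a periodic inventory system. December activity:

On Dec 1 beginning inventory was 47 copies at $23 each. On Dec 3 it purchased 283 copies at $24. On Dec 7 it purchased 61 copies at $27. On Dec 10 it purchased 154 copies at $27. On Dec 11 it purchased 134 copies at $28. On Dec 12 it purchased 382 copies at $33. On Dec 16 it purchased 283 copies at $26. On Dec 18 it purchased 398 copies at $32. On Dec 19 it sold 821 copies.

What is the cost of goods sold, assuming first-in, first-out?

COGS = $22,116

Dec 19, 821 sold [FIFO — oldest first]: 47 @ $23 + 283 @ $24 + 61 @ $27 + 154 @ $27 + 134 @ $28 + 142 @ $33 = $22,116
Ending inventory: 240 @ $33 + 283 @ $26 + 398 @ $32 = $28,014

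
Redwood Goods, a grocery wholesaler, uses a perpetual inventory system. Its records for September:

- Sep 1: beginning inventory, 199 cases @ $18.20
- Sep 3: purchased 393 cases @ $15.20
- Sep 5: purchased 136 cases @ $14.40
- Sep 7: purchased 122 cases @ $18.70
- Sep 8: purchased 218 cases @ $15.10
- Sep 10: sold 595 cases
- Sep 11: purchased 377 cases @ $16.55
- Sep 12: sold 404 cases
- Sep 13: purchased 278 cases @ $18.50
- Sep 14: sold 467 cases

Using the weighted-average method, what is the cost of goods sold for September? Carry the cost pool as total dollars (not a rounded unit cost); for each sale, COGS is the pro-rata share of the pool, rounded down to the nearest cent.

COGS = $24,108.80

After Sep 1: 199 on hand, pool $3,621.80 (≈ $18.2000 each)
After Sep 3: 592 on hand, pool $9,595.40 (≈ $16.2084 each)
After Sep 5: 728 on hand, pool $11,553.80 (≈ $15.8706 each)
After Sep 7: 850 on hand, pool $13,835.20 (≈ $16.2767 each)
After Sep 8: 1068 on hand, pool $17,127.00 (≈ $16.0365 each)
Sep 10, sell 595: 595/1068 × $17,127.00 → $9,541.72
After Sep 11: 850 on hand, pool $13,824.63 (≈ $16.2643 each)
Sep 12, sell 404: 404/850 × $13,824.63 → $6,570.76
After Sep 13: 724 on hand, pool $12,396.87 (≈ $17.1227 each)
Sep 14, sell 467: 467/724 × $12,396.87 → $7,996.32
Total COGS = $9,541.72 + $6,570.76 + $7,996.32 = $24,108.80
Ending inventory (cost pool remaining) = $4,400.55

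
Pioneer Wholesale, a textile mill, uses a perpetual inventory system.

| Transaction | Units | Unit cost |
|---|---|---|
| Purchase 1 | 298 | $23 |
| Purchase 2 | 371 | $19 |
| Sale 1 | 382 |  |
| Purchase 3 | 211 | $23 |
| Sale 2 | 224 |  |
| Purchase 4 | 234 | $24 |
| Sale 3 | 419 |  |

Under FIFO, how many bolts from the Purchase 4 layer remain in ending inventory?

89

Sale 1 (382) [FIFO — oldest first]: 298 @ $23 + 84 @ $19 = $8,450
Sale 2 (224) [FIFO — oldest first]: 224 @ $19 = $4,256
Sale 3 (419) [FIFO — oldest first]: 63 @ $19 + 211 @ $23 + 145 @ $24 = $9,530
Total COGS = $8,450 + $4,256 + $9,530 = $22,236
Ending inventory: 89 @ $24 = $2,136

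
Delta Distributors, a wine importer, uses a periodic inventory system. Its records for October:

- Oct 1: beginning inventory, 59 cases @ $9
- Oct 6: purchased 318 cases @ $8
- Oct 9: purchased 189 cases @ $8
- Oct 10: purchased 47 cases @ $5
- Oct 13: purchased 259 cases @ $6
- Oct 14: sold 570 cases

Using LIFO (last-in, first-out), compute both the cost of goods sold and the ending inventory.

COGS = $3,901; ending inventory = $2,475

Oct 14, 570 sold [LIFO — newest first]: 259 @ $6 + 47 @ $5 + 189 @ $8 + 75 @ $8 = $3,901
Ending inventory: 59 @ $9 + 243 @ $8 = $2,475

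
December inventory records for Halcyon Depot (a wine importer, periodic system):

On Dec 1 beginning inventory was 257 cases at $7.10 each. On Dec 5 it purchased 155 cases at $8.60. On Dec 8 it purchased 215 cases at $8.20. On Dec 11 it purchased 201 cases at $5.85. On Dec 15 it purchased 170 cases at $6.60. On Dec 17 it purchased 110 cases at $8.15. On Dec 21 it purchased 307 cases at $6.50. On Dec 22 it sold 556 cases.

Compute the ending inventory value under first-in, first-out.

Dec 22, 556 sold [FIFO — oldest first]: 257 @ $7.10 + 155 @ $8.60 + 144 @ $8.20 = $4,338.50
Ending inventory: 71 @ $8.20 + 201 @ $5.85 + 170 @ $6.60 + 110 @ $8.15 + 307 @ $6.50 = $5,772.05
Check: goods available $10,110.55 = COGS $4,338.50 + ending $5,772.05

Ending inventory = $5,772.05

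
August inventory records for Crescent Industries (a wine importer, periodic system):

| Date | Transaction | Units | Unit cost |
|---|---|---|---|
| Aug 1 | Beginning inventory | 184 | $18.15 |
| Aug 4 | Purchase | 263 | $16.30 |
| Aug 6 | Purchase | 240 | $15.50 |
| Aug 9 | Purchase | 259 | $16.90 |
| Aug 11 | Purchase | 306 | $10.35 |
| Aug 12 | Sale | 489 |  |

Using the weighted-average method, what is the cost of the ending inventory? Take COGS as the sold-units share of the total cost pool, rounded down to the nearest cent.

Ending inventory = $11,512.47

Aug 12, sell 489: 489/1252 × $18,890.70 → $7,378.23
Ending inventory (cost pool remaining) = $11,512.47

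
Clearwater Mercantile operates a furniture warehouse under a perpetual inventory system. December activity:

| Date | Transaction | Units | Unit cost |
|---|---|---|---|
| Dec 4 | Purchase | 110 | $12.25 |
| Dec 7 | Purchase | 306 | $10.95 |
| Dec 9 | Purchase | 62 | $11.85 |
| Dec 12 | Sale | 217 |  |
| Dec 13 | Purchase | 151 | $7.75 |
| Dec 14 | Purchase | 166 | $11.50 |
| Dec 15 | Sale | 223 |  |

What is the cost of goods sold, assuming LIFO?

COGS = $4,782.70

Dec 12, 217 sold [LIFO — newest first]: 62 @ $11.85 + 155 @ $10.95 = $2,431.95
Dec 15, 223 sold [LIFO — newest first]: 166 @ $11.50 + 57 @ $7.75 = $2,350.75
Total COGS = $2,431.95 + $2,350.75 = $4,782.70
Ending inventory: 110 @ $12.25 + 151 @ $10.95 + 94 @ $7.75 = $3,729.45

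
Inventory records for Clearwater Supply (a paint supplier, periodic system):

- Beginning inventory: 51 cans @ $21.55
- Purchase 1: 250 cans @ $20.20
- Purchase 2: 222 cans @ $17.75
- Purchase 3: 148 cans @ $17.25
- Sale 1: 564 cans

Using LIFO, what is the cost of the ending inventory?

Sale 1 (564) [LIFO — newest first]: 148 @ $17.25 + 222 @ $17.75 + 194 @ $20.20 = $10,412.30
Ending inventory: 51 @ $21.55 + 56 @ $20.20 = $2,230.25
Check: goods available $12,642.55 = COGS $10,412.30 + ending $2,230.25

Ending inventory = $2,230.25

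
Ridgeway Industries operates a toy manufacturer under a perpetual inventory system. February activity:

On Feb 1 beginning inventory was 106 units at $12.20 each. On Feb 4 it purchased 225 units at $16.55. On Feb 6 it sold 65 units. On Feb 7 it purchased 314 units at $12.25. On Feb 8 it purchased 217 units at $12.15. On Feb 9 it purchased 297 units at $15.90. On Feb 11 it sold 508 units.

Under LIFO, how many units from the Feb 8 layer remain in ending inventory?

Feb 6, 65 sold [LIFO — newest first]: 65 @ $16.55 = $1,075.75
Feb 11, 508 sold [LIFO — newest first]: 297 @ $15.90 + 211 @ $12.15 = $7,285.95
Total COGS = $1,075.75 + $7,285.95 = $8,361.70
Ending inventory: 106 @ $12.20 + 160 @ $16.55 + 314 @ $12.25 + 6 @ $12.15 = $7,860.60
Check: goods available $16,222.30 = COGS $8,361.70 + ending $7,860.60

6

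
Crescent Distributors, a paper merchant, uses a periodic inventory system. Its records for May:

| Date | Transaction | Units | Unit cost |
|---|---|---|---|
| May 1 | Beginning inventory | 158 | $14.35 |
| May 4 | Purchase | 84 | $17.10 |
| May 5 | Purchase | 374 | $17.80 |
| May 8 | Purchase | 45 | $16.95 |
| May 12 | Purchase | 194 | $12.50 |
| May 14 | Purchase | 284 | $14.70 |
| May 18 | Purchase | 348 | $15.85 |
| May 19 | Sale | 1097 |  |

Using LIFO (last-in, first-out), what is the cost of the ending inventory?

May 19, 1097 sold [LIFO — newest first]: 348 @ $15.85 + 284 @ $14.70 + 194 @ $12.50 + 45 @ $16.95 + 226 @ $17.80 = $16,901.15
Ending inventory: 158 @ $14.35 + 84 @ $17.10 + 148 @ $17.80 = $6,338.10
Check: goods available $23,239.25 = COGS $16,901.15 + ending $6,338.10

Ending inventory = $6,338.10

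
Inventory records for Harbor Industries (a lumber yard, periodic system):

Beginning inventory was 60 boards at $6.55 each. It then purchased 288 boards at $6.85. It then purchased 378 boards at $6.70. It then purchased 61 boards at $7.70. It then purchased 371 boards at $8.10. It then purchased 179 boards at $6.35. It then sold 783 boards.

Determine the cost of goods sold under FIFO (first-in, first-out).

Sale 1 (783) [FIFO — oldest first]: 60 @ $6.55 + 288 @ $6.85 + 378 @ $6.70 + 57 @ $7.70 = $5,337.30
Ending inventory: 4 @ $7.70 + 371 @ $8.10 + 179 @ $6.35 = $4,172.55
Check: goods available $9,509.85 = COGS $5,337.30 + ending $4,172.55

COGS = $5,337.30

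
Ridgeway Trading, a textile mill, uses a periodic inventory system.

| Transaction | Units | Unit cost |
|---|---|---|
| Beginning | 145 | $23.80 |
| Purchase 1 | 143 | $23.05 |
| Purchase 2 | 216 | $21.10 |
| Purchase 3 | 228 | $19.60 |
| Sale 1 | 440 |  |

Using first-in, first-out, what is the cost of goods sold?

Sale 1 (440) [FIFO — oldest first]: 145 @ $23.80 + 143 @ $23.05 + 152 @ $21.10 = $9,954.35
Ending inventory: 64 @ $21.10 + 228 @ $19.60 = $5,819.20
Check: goods available $15,773.55 = COGS $9,954.35 + ending $5,819.20

COGS = $9,954.35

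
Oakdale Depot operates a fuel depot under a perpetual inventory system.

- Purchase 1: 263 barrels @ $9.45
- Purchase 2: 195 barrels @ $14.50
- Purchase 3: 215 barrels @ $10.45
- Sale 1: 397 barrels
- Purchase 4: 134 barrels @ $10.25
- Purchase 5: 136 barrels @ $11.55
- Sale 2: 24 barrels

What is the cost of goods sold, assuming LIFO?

Sale 1 (397) [LIFO — newest first]: 215 @ $10.45 + 182 @ $14.50 = $4,885.75
Sale 2 (24) [LIFO — newest first]: 24 @ $11.55 = $277.20
Total COGS = $4,885.75 + $277.20 = $5,162.95
Ending inventory: 263 @ $9.45 + 13 @ $14.50 + 134 @ $10.25 + 112 @ $11.55 = $5,340.95

COGS = $5,162.95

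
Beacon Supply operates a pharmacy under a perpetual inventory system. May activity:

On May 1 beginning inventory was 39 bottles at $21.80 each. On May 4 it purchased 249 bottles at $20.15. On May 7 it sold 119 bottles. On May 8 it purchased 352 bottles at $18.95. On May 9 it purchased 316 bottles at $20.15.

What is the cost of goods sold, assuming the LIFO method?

COGS = $2,397.85

May 7, 119 sold [LIFO — newest first]: 119 @ $20.15 = $2,397.85
Ending inventory: 39 @ $21.80 + 130 @ $20.15 + 352 @ $18.95 + 316 @ $20.15 = $16,507.50
Check: goods available $18,905.35 = COGS $2,397.85 + ending $16,507.50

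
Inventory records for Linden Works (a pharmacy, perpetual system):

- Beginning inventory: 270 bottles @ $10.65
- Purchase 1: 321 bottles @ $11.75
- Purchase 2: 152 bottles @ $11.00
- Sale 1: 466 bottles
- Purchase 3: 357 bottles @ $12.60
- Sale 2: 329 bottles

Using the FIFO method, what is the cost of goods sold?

COGS = $8,974.45

Sale 1 (466) [FIFO — oldest first]: 270 @ $10.65 + 196 @ $11.75 = $5,178.50
Sale 2 (329) [FIFO — oldest first]: 125 @ $11.75 + 152 @ $11.00 + 52 @ $12.60 = $3,795.95
Total COGS = $5,178.50 + $3,795.95 = $8,974.45
Ending inventory: 305 @ $12.60 = $3,843.00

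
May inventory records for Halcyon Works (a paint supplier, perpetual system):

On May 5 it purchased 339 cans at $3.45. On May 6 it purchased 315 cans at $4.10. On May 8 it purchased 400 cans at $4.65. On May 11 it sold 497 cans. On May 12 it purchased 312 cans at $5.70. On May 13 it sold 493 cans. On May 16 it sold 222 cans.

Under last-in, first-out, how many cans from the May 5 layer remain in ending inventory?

May 11, 497 sold [LIFO — newest first]: 400 @ $4.65 + 97 @ $4.10 = $2,257.70
May 13, 493 sold [LIFO — newest first]: 312 @ $5.70 + 181 @ $4.10 = $2,520.50
May 16, 222 sold [LIFO — newest first]: 37 @ $4.10 + 185 @ $3.45 = $789.95
Total COGS = $2,257.70 + $2,520.50 + $789.95 = $5,568.15
Ending inventory: 154 @ $3.45 = $531.30
Check: goods available $6,099.45 = COGS $5,568.15 + ending $531.30

154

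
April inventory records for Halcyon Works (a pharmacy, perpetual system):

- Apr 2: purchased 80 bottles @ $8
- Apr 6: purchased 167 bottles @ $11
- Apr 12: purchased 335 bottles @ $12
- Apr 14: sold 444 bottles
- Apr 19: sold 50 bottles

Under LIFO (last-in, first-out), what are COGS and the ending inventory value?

Apr 14, 444 sold [LIFO — newest first]: 335 @ $12 + 109 @ $11 = $5,219
Apr 19, 50 sold [LIFO — newest first]: 50 @ $11 = $550
Total COGS = $5,219 + $550 = $5,769
Ending inventory: 80 @ $8 + 8 @ $11 = $728

COGS = $5,769; ending inventory = $728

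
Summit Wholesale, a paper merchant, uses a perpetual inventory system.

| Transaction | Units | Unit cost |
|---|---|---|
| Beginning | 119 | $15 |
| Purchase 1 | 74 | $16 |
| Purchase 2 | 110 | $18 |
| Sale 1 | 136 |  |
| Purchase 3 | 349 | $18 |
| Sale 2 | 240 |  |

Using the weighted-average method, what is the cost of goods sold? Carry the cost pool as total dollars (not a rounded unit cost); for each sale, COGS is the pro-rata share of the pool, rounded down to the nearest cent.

After Beginning: 119 on hand, pool $1,785.00 (≈ $15.0000 each)
After Purchase 1: 193 on hand, pool $2,969.00 (≈ $15.3834 each)
After Purchase 2: 303 on hand, pool $4,949.00 (≈ $16.3333 each)
Sale 1, sell 136: 136/303 × $4,949.00 → $2,221.33
After Purchase 3: 516 on hand, pool $9,009.67 (≈ $17.4606 each)
Sale 2, sell 240: 240/516 × $9,009.67 → $4,190.54
Total COGS = $2,221.33 + $4,190.54 = $6,411.87
Ending inventory (cost pool remaining) = $4,819.13

COGS = $6,411.87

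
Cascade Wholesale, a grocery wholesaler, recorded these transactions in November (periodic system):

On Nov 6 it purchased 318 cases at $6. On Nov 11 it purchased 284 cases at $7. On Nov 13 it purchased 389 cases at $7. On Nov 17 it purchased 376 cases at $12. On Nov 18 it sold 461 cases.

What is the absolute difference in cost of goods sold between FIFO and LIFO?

$2,198

FIFO COGS: 318 @ $6 + 143 @ $7 = $2,909
LIFO COGS: 376 @ $12 + 85 @ $7 = $5,107
Difference = |$2,909 − $5,107| = $2,198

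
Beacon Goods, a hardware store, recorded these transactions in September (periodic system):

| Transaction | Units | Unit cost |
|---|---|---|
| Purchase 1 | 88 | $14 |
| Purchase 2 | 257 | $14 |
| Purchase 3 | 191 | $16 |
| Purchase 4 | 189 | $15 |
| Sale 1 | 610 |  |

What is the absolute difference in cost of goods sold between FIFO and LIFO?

$115

FIFO COGS: 88 @ $14 + 257 @ $14 + 191 @ $16 + 74 @ $15 = $8,996
LIFO COGS: 189 @ $15 + 191 @ $16 + 230 @ $14 = $9,111
Difference = |$8,996 − $9,111| = $115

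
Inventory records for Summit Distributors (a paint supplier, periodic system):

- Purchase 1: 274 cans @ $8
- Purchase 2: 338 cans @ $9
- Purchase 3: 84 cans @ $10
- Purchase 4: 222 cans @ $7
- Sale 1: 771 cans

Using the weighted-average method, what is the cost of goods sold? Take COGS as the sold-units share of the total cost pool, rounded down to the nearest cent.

COGS = $6,406.52

Sale 1, sell 771: 771/918 × $7,628.00 → $6,406.52
Ending inventory (cost pool remaining) = $1,221.48
Check: goods available $7,628.00 = COGS $6,406.52 + ending $1,221.48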